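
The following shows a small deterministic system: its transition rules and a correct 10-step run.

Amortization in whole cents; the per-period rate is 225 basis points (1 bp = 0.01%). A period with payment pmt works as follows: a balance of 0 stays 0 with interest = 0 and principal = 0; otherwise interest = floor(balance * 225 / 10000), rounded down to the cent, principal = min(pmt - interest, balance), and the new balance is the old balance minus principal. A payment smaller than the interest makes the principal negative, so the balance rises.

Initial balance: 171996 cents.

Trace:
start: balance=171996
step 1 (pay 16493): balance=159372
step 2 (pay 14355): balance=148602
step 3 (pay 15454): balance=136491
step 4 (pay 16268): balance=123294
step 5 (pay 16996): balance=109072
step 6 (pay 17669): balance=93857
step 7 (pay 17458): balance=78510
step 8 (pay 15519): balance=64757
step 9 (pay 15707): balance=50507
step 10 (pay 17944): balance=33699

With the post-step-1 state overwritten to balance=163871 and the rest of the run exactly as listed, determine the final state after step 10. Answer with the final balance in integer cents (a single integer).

39195

state after step 1 := balance=163871
step 2 (pay 14355): balance=153203
step 3 (pay 15454): balance=141196
step 4 (pay 16268): balance=128104
step 5 (pay 16996): balance=113990
step 6 (pay 17669): balance=98885
step 7 (pay 17458): balance=83651
step 8 (pay 15519): balance=70014
step 9 (pay 15707): balance=55882
step 10 (pay 17944): balance=39195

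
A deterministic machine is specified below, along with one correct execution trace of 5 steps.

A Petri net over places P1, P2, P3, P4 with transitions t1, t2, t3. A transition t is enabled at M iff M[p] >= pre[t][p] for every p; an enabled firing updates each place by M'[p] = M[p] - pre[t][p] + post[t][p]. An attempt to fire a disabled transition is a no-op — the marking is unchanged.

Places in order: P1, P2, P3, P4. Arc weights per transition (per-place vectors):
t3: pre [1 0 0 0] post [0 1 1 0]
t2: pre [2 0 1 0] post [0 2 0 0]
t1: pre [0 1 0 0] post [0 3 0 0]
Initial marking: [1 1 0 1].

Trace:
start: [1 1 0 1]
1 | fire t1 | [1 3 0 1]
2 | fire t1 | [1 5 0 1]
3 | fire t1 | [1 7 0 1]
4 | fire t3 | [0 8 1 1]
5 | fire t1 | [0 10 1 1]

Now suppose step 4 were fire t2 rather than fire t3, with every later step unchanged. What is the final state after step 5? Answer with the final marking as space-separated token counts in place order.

(re-executing from step 4 with the substitution; state before step 4: [1 7 0 1])
4 | fire t2 | [1 7 0 1]
5 | fire t1 | [1 9 0 1]

1 9 0 1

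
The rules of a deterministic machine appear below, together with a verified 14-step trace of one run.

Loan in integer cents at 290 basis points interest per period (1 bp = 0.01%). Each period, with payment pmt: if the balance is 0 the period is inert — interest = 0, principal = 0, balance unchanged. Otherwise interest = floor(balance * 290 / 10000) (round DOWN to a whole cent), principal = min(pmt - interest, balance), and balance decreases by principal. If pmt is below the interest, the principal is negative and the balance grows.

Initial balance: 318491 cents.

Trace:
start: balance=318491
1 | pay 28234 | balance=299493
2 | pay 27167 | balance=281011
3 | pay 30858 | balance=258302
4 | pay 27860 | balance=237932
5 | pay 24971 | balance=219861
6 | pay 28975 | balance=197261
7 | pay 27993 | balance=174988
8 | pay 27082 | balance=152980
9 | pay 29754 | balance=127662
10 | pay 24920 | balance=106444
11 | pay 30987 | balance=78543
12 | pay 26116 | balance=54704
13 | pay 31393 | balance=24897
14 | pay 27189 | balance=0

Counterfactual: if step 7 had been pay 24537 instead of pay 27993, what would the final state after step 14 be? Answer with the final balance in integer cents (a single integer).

2653

(re-executing from step 7 with the substitution; state before step 7: balance=197261)
7 | pay 24537 | balance=178444
8 | pay 27082 | balance=156536
9 | pay 29754 | balance=131321
10 | pay 24920 | balance=110209
11 | pay 30987 | balance=82418
12 | pay 26116 | balance=58692
13 | pay 31393 | balance=29001
14 | pay 27189 | balance=2653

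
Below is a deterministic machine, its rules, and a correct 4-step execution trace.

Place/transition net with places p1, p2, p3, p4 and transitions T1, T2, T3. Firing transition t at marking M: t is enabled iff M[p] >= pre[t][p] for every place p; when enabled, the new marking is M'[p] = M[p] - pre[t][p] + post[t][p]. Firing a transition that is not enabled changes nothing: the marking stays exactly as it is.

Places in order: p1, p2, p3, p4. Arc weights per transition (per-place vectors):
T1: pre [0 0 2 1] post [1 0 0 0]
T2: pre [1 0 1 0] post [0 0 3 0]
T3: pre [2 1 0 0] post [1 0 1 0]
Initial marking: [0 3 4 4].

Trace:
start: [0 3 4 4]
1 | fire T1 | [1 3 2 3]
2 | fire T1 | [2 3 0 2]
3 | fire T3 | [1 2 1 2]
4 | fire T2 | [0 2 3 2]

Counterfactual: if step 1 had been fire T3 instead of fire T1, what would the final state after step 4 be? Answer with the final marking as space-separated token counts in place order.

(re-executing from step 1 with the substitution; state before step 1: [0 3 4 4])
1 | fire T3 | [0 3 4 4]
2 | fire T1 | [1 3 2 3]
3 | fire T3 | [1 3 2 3]
4 | fire T2 | [0 3 4 3]

0 3 4 3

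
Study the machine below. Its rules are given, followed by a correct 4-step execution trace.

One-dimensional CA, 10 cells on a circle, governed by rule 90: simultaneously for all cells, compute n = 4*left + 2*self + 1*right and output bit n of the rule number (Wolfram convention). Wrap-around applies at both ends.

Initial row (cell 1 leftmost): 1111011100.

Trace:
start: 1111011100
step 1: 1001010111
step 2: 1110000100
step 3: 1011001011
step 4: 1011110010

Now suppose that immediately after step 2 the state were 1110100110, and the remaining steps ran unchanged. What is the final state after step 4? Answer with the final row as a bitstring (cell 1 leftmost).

0001110010

state after step 2 := 1110100110
step 3: 1010011110
step 4: 0001110010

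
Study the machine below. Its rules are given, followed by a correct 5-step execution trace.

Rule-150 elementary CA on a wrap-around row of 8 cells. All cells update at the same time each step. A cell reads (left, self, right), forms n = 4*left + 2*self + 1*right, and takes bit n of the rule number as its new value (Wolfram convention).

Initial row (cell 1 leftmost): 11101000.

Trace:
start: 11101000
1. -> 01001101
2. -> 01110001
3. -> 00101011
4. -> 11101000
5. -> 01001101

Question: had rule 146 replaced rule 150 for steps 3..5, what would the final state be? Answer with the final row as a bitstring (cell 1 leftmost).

00100010

(re-executing steps 3..5 under rule 146; state before step 3: 01110001)
3. -> 00101010
4. -> 01000001
5. -> 00100010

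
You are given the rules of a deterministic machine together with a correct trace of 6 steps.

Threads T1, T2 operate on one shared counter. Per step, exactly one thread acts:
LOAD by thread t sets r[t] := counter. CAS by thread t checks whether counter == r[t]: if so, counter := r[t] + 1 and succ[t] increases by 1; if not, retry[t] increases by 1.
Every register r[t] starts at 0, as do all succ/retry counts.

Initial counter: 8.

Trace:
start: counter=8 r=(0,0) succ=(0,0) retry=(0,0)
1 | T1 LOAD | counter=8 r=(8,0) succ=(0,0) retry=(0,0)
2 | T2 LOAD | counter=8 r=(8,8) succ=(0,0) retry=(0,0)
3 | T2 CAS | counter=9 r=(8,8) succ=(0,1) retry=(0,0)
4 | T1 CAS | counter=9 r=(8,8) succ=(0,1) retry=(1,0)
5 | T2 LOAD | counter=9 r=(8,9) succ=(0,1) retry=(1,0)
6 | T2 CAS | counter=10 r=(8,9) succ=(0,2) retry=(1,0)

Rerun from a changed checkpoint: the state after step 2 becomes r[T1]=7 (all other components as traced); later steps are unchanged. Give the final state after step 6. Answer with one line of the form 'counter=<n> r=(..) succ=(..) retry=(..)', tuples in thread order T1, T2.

state after step 2 := counter=8 r=(7,8) succ=(0,0) retry=(0,0)
3 | T2 CAS | counter=9 r=(7,8) succ=(0,1) retry=(0,0)
4 | T1 CAS | counter=9 r=(7,8) succ=(0,1) retry=(1,0)
5 | T2 LOAD | counter=9 r=(7,9) succ=(0,1) retry=(1,0)
6 | T2 CAS | counter=10 r=(7,9) succ=(0,2) retry=(1,0)

counter=10 r=(7,9) succ=(0,2) retry=(1,0)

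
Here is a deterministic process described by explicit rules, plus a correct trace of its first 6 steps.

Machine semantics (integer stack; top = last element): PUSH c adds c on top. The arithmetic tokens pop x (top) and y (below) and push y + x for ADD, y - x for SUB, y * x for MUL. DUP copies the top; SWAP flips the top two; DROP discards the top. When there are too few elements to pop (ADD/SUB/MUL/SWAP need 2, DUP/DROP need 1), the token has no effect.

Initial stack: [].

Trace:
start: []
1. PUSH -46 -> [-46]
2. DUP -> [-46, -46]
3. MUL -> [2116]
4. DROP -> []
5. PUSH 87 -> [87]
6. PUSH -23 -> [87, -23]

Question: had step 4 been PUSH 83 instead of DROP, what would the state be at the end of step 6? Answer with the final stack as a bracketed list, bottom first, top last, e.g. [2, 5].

[2116, 83, 87, -23]

(re-executing from step 4 with the substitution; state before step 4: [2116])
4. PUSH 83 -> [2116, 83]
5. PUSH 87 -> [2116, 83, 87]
6. PUSH -23 -> [2116, 83, 87, -23]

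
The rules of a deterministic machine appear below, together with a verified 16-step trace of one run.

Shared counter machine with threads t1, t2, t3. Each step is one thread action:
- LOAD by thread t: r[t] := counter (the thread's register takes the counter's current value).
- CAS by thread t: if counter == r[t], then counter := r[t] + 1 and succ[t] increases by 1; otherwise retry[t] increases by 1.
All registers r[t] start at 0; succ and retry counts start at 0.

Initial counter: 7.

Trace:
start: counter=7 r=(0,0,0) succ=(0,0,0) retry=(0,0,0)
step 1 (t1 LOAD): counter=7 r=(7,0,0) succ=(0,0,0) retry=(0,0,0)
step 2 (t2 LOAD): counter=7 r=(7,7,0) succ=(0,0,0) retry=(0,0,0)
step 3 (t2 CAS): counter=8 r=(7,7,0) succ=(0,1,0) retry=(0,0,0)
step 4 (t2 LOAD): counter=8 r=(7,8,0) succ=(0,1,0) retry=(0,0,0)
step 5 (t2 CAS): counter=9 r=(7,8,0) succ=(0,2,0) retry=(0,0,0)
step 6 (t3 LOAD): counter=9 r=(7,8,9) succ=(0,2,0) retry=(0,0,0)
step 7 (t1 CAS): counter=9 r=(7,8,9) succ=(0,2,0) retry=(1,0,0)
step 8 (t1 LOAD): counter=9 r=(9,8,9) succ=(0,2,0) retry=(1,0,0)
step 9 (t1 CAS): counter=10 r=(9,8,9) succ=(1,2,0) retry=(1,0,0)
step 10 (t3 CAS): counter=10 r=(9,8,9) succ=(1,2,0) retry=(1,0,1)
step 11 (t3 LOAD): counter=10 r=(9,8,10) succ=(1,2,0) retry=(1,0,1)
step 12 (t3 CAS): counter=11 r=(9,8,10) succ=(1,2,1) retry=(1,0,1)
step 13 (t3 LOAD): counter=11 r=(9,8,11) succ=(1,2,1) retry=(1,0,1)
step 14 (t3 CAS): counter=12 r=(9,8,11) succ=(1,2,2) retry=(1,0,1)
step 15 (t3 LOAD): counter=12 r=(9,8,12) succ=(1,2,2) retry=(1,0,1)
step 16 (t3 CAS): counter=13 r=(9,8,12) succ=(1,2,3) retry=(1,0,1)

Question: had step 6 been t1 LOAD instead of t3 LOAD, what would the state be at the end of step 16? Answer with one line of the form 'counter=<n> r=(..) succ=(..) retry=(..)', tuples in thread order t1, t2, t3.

counter=14 r=(10,8,13) succ=(2,2,3) retry=(0,0,1)

(re-executing from step 6 with the substitution; state before step 6: counter=9 r=(7,8,0) succ=(0,2,0) retry=(0,0,0))
step 6 (t1 LOAD): counter=9 r=(9,8,0) succ=(0,2,0) retry=(0,0,0)
step 7 (t1 CAS): counter=10 r=(9,8,0) succ=(1,2,0) retry=(0,0,0)
step 8 (t1 LOAD): counter=10 r=(10,8,0) succ=(1,2,0) retry=(0,0,0)
step 9 (t1 CAS): counter=11 r=(10,8,0) succ=(2,2,0) retry=(0,0,0)
step 10 (t3 CAS): counter=11 r=(10,8,0) succ=(2,2,0) retry=(0,0,1)
step 11 (t3 LOAD): counter=11 r=(10,8,11) succ=(2,2,0) retry=(0,0,1)
step 12 (t3 CAS): counter=12 r=(10,8,11) succ=(2,2,1) retry=(0,0,1)
step 13 (t3 LOAD): counter=12 r=(10,8,12) succ=(2,2,1) retry=(0,0,1)
step 14 (t3 CAS): counter=13 r=(10,8,12) succ=(2,2,2) retry=(0,0,1)
step 15 (t3 LOAD): counter=13 r=(10,8,13) succ=(2,2,2) retry=(0,0,1)
step 16 (t3 CAS): counter=14 r=(10,8,13) succ=(2,2,3) retry=(0,0,1)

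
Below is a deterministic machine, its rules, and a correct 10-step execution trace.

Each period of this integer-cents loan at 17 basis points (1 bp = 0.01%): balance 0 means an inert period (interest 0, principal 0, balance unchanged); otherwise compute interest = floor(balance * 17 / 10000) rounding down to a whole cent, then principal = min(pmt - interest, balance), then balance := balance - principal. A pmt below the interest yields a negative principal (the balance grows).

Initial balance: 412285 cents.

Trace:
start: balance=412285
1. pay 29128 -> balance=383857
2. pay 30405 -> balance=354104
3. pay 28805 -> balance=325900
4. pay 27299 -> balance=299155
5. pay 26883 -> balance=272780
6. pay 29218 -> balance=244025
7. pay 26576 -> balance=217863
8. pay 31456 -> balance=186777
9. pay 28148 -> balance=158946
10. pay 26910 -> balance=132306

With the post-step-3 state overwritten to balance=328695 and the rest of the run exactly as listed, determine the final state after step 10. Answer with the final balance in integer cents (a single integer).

135135

state after step 3 := balance=328695
4. pay 27299 -> balance=301954
5. pay 26883 -> balance=275584
6. pay 29218 -> balance=246834
7. pay 26576 -> balance=220677
8. pay 31456 -> balance=189596
9. pay 28148 -> balance=161770
10. pay 26910 -> balance=135135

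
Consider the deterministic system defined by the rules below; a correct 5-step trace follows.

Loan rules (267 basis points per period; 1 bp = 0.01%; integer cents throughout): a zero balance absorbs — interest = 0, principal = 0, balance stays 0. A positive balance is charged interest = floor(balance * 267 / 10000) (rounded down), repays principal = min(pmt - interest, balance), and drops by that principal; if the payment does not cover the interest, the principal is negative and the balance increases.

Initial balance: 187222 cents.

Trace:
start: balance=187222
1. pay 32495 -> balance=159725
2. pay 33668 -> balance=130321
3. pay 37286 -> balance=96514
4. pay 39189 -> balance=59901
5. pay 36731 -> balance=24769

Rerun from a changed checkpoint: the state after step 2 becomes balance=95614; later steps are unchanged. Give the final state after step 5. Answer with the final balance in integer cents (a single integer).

0

state after step 2 := balance=95614
3. pay 37286 -> balance=60880
4. pay 39189 -> balance=23316
5. pay 36731 -> balance=0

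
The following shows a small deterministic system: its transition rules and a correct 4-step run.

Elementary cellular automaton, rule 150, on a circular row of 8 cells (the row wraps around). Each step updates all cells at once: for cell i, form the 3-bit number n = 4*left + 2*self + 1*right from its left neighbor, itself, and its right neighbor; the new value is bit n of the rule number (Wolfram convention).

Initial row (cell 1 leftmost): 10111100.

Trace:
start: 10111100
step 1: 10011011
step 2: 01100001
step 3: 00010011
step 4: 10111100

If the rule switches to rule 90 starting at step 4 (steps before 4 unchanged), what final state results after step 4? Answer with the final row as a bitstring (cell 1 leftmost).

(re-executing step 4 under rule 90; state before step 4: 00010011)
step 4: 10101111

10101111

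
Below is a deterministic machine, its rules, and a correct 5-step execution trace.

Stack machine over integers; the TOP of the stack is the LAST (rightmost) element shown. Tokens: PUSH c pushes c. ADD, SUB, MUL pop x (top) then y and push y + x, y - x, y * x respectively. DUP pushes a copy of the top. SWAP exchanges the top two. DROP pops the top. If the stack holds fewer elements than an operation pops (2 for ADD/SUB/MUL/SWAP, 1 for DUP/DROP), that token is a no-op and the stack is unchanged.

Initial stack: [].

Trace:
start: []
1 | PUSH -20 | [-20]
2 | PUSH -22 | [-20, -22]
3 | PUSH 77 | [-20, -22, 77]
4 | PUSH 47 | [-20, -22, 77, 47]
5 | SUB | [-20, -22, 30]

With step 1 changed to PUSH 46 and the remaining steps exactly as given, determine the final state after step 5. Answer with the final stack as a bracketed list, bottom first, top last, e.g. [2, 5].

(re-executing from step 1 with the substitution; state before step 1: [])
1 | PUSH 46 | [46]
2 | PUSH -22 | [46, -22]
3 | PUSH 77 | [46, -22, 77]
4 | PUSH 47 | [46, -22, 77, 47]
5 | SUB | [46, -22, 30]

[46, -22, 30]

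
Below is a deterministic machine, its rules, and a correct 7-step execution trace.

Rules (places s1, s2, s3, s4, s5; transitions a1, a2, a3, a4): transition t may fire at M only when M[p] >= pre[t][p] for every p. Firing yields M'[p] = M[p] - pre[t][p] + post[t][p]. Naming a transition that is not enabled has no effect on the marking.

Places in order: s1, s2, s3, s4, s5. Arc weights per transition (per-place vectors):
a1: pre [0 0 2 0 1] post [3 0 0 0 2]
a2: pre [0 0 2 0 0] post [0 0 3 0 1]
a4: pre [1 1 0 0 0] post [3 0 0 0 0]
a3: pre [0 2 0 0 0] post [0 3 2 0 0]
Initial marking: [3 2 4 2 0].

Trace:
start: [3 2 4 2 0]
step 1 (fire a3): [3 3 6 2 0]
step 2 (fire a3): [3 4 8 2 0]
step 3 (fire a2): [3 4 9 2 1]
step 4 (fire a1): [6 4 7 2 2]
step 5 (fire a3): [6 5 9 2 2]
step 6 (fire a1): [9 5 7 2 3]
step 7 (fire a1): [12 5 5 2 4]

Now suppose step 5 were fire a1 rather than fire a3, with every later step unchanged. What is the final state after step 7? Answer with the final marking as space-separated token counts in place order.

15 4 1 2 5

(re-executing from step 5 with the substitution; state before step 5: [6 4 7 2 2])
step 5 (fire a1): [9 4 5 2 3]
step 6 (fire a1): [12 4 3 2 4]
step 7 (fire a1): [15 4 1 2 5]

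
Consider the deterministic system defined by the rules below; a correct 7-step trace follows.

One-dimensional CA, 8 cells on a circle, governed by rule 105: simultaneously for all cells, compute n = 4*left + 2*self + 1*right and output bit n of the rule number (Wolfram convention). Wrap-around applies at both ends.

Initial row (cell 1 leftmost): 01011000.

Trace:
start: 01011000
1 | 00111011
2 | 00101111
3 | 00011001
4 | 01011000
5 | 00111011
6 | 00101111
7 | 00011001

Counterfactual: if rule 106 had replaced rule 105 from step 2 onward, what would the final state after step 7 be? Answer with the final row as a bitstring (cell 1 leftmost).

(re-executing steps 2..7 under rule 106; state before step 2: 00111011)
2 | 01101111
3 | 11111001
4 | 00001011
5 | 00010111
6 | 00101101
7 | 01011110

01011110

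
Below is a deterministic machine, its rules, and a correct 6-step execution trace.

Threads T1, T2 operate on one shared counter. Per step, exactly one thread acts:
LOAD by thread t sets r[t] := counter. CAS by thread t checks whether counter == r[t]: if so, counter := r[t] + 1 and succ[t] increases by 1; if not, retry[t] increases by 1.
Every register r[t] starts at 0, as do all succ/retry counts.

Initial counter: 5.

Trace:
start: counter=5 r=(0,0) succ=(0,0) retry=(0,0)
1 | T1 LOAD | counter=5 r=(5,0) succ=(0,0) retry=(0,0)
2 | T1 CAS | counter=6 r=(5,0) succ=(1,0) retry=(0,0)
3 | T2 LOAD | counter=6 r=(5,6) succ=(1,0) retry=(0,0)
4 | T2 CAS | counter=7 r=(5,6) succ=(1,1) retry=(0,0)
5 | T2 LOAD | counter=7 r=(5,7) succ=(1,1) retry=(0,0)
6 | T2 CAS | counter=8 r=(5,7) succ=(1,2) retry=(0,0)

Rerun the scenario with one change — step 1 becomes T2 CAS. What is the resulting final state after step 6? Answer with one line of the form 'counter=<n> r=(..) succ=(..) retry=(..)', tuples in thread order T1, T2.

(re-executing from step 1 with the substitution; state before step 1: counter=5 r=(0,0) succ=(0,0) retry=(0,0))
1 | T2 CAS | counter=5 r=(0,0) succ=(0,0) retry=(0,1)
2 | T1 CAS | counter=5 r=(0,0) succ=(0,0) retry=(1,1)
3 | T2 LOAD | counter=5 r=(0,5) succ=(0,0) retry=(1,1)
4 | T2 CAS | counter=6 r=(0,5) succ=(0,1) retry=(1,1)
5 | T2 LOAD | counter=6 r=(0,6) succ=(0,1) retry=(1,1)
6 | T2 CAS | counter=7 r=(0,6) succ=(0,2) retry=(1,1)

counter=7 r=(0,6) succ=(0,2) retry=(1,1)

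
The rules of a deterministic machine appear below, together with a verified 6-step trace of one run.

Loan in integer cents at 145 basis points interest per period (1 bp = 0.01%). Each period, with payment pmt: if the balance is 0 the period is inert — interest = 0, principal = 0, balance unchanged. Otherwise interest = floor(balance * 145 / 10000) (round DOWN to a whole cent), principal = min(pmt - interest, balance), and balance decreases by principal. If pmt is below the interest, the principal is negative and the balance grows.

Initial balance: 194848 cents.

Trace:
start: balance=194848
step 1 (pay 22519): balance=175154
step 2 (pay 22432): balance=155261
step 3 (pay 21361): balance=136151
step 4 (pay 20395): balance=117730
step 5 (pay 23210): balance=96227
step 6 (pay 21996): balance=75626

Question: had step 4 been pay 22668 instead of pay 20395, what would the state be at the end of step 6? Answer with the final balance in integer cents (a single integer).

(re-executing from step 4 with the substitution; state before step 4: balance=136151)
step 4 (pay 22668): balance=115457
step 5 (pay 23210): balance=93921
step 6 (pay 21996): balance=73286

73286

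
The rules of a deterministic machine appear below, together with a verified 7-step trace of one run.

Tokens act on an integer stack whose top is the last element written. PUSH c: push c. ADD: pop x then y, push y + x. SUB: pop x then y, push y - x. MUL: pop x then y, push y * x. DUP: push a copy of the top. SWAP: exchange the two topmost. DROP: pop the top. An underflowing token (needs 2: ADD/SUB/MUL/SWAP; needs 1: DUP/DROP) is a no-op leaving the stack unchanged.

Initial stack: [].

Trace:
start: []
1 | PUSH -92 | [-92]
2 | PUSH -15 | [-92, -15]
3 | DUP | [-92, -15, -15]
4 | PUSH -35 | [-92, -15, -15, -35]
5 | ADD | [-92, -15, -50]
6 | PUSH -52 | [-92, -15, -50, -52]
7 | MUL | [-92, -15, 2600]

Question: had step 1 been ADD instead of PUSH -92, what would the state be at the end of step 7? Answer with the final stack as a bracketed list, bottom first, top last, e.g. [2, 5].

(re-executing from step 1 with the substitution; state before step 1: [])
1 | ADD | []
2 | PUSH -15 | [-15]
3 | DUP | [-15, -15]
4 | PUSH -35 | [-15, -15, -35]
5 | ADD | [-15, -50]
6 | PUSH -52 | [-15, -50, -52]
7 | MUL | [-15, 2600]

[-15, 2600]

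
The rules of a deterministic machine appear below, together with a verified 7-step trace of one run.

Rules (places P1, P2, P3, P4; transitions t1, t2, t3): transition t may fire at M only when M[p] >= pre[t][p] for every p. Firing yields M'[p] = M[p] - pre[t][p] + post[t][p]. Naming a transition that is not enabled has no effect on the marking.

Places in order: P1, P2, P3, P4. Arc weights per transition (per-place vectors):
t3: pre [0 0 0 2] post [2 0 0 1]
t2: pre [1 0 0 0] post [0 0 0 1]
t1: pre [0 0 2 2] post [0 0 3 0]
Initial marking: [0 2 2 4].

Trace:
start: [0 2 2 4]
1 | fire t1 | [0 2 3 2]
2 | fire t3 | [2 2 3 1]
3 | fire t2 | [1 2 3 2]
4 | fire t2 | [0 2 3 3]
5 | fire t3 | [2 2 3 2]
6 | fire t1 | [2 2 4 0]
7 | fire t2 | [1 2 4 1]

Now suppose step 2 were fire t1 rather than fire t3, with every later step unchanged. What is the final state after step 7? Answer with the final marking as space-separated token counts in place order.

0 2 4 0

(re-executing from step 2 with the substitution; state before step 2: [0 2 3 2])
2 | fire t1 | [0 2 4 0]
3 | fire t2 | [0 2 4 0]
4 | fire t2 | [0 2 4 0]
5 | fire t3 | [0 2 4 0]
6 | fire t1 | [0 2 4 0]
7 | fire t2 | [0 2 4 0]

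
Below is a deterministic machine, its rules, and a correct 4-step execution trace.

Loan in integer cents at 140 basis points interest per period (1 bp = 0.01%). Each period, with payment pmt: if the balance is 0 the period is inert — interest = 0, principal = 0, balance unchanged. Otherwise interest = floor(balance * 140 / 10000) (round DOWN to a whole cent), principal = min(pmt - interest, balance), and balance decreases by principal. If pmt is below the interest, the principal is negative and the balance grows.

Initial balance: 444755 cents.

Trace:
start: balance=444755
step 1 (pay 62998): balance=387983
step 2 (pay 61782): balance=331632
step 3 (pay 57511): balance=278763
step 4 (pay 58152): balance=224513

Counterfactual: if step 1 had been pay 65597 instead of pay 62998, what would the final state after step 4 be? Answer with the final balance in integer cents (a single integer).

(re-executing from step 1 with the substitution; state before step 1: balance=444755)
step 1 (pay 65597): balance=385384
step 2 (pay 61782): balance=328997
step 3 (pay 57511): balance=276091
step 4 (pay 58152): balance=221804

221804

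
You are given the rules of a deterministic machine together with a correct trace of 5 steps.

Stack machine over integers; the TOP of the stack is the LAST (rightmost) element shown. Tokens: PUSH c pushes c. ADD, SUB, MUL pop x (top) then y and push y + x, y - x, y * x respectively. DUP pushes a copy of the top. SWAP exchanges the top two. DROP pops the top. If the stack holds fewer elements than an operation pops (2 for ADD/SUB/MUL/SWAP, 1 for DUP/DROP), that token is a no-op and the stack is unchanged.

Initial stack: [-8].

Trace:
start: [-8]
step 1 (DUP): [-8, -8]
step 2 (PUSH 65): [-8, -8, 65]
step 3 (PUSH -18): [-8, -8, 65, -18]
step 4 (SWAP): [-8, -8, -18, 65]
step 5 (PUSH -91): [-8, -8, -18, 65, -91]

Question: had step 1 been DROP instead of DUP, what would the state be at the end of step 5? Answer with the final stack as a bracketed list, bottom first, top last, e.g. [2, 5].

[-18, 65, -91]

(re-executing from step 1 with the substitution; state before step 1: [-8])
step 1 (DROP): []
step 2 (PUSH 65): [65]
step 3 (PUSH -18): [65, -18]
step 4 (SWAP): [-18, 65]
step 5 (PUSH -91): [-18, 65, -91]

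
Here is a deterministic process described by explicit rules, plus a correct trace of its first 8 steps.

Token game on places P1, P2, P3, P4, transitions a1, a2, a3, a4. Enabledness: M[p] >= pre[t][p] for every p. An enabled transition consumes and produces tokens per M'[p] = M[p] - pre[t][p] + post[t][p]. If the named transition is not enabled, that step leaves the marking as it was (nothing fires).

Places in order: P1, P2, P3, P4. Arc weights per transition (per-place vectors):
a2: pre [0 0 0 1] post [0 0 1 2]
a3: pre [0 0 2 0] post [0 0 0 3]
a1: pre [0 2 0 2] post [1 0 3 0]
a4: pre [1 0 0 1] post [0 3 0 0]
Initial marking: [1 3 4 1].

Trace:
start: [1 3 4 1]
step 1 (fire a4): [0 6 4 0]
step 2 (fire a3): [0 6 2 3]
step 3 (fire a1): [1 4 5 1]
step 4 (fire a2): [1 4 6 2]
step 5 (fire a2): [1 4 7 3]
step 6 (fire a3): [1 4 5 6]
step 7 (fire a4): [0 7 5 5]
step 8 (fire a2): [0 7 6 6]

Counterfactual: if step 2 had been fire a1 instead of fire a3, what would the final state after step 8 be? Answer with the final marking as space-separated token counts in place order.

0 6 3 4

(re-executing from step 2 with the substitution; state before step 2: [0 6 4 0])
step 2 (fire a1): [0 6 4 0]
step 3 (fire a1): [0 6 4 0]
step 4 (fire a2): [0 6 4 0]
step 5 (fire a2): [0 6 4 0]
step 6 (fire a3): [0 6 2 3]
step 7 (fire a4): [0 6 2 3]
step 8 (fire a2): [0 6 3 4]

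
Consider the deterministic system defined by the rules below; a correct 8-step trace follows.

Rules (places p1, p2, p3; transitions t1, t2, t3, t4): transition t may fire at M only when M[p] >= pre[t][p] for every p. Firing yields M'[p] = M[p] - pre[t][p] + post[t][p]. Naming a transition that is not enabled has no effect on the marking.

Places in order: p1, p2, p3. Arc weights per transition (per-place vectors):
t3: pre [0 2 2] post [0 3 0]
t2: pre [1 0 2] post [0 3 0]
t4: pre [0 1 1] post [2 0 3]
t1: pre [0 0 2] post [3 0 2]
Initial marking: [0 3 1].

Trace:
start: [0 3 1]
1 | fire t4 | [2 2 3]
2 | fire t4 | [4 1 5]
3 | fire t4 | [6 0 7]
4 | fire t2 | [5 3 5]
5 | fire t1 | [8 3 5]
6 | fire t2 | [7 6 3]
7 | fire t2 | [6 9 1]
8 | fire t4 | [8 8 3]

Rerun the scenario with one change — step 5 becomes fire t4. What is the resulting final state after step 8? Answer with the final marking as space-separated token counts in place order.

(re-executing from step 5 with the substitution; state before step 5: [5 3 5])
5 | fire t4 | [7 2 7]
6 | fire t2 | [6 5 5]
7 | fire t2 | [5 8 3]
8 | fire t4 | [7 7 5]

7 7 5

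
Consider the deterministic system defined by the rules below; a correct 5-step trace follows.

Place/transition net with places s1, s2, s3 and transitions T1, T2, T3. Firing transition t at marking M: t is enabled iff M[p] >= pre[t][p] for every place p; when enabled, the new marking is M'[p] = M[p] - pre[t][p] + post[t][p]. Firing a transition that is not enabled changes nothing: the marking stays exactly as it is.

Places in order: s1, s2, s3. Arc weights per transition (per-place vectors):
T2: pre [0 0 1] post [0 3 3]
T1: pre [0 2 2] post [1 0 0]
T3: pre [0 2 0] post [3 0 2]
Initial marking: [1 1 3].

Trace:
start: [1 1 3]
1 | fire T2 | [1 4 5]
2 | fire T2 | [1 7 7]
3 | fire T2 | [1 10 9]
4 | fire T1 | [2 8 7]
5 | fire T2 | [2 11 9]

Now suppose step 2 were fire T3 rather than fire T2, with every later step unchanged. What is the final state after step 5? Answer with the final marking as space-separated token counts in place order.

5 6 9

(re-executing from step 2 with the substitution; state before step 2: [1 4 5])
2 | fire T3 | [4 2 7]
3 | fire T2 | [4 5 9]
4 | fire T1 | [5 3 7]
5 | fire T2 | [5 6 9]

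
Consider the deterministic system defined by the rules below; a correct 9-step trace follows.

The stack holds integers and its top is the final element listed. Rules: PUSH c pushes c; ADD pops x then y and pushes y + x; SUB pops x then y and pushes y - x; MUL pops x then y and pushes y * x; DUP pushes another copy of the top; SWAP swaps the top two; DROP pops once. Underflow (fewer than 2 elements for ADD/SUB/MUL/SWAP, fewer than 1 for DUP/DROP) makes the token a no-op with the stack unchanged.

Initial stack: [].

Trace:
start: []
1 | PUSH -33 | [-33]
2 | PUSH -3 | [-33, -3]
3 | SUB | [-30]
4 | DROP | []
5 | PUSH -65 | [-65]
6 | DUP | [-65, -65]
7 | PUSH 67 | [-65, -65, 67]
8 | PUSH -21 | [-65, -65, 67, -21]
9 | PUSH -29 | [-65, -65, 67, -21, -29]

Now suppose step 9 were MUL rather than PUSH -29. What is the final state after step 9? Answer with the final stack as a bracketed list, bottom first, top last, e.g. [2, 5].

[-65, -65, -1407]

(re-executing from step 9 with the substitution; state before step 9: [-65, -65, 67, -21])
9 | MUL | [-65, -65, -1407]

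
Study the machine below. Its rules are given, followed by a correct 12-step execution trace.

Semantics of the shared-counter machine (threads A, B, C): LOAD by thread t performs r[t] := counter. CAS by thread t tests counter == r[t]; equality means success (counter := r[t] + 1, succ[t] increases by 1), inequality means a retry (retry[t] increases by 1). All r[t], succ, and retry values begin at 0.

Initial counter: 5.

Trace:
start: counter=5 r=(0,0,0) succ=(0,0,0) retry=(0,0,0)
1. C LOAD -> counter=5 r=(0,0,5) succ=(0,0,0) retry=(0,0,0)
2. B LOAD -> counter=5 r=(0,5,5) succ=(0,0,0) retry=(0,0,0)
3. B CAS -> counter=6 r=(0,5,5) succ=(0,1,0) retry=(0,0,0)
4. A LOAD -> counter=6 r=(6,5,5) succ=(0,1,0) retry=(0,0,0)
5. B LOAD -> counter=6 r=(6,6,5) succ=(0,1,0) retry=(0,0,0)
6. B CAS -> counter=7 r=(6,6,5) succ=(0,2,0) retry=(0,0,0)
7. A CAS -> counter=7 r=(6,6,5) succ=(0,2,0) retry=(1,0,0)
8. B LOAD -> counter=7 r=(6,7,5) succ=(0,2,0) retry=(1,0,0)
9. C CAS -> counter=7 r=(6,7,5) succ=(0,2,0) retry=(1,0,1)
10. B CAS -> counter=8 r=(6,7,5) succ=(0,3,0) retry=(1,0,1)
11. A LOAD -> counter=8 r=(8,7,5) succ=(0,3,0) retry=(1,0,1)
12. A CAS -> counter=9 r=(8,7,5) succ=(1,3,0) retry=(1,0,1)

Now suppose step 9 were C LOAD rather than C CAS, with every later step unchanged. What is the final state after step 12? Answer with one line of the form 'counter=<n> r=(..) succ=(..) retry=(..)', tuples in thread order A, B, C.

(re-executing from step 9 with the substitution; state before step 9: counter=7 r=(6,7,5) succ=(0,2,0) retry=(1,0,0))
9. C LOAD -> counter=7 r=(6,7,7) succ=(0,2,0) retry=(1,0,0)
10. B CAS -> counter=8 r=(6,7,7) succ=(0,3,0) retry=(1,0,0)
11. A LOAD -> counter=8 r=(8,7,7) succ=(0,3,0) retry=(1,0,0)
12. A CAS -> counter=9 r=(8,7,7) succ=(1,3,0) retry=(1,0,0)

counter=9 r=(8,7,7) succ=(1,3,0) retry=(1,0,0)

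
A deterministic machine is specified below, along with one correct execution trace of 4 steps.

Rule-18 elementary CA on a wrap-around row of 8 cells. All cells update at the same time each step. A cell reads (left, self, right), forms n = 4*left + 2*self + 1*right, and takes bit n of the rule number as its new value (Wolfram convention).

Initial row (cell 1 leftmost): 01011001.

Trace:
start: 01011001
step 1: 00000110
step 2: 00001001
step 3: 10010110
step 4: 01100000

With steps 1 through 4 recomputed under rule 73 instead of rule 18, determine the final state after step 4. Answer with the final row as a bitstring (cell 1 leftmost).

(re-executing steps 1..4 under rule 73; state before step 1: 01011001)
step 1: 00011000
step 2: 11011011
step 3: 01011010
step 4: 00011000

00011000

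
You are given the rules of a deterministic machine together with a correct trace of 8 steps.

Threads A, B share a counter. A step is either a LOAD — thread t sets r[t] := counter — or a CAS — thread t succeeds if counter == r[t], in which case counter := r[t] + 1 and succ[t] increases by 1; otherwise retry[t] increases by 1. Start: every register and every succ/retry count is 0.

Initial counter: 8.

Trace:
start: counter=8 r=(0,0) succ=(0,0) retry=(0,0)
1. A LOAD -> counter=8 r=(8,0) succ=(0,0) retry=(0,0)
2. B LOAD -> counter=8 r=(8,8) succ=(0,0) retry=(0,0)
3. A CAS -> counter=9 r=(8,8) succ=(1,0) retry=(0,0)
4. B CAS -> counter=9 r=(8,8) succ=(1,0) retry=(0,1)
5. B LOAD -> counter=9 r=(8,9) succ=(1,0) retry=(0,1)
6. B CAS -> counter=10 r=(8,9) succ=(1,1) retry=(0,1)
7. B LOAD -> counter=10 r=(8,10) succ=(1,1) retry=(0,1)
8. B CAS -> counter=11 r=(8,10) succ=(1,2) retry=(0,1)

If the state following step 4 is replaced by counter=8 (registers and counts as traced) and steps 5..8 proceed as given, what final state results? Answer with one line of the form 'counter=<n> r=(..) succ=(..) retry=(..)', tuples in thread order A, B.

counter=10 r=(8,9) succ=(1,2) retry=(0,1)

state after step 4 := counter=8 r=(8,8) succ=(1,0) retry=(0,1)
5. B LOAD -> counter=8 r=(8,8) succ=(1,0) retry=(0,1)
6. B CAS -> counter=9 r=(8,8) succ=(1,1) retry=(0,1)
7. B LOAD -> counter=9 r=(8,9) succ=(1,1) retry=(0,1)
8. B CAS -> counter=10 r=(8,9) succ=(1,2) retry=(0,1)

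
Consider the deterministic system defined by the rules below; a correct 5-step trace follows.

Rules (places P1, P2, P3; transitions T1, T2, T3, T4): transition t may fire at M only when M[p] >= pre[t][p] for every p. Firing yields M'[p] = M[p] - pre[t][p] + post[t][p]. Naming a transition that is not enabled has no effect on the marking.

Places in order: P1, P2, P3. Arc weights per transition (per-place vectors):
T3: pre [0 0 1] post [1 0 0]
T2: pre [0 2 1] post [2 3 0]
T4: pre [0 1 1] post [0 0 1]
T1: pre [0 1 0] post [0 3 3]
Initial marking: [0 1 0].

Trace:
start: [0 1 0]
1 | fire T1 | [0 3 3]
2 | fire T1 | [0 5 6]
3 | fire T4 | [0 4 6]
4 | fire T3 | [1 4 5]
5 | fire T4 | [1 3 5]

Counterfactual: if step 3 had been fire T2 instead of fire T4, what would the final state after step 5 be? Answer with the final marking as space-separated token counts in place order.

(re-executing from step 3 with the substitution; state before step 3: [0 5 6])
3 | fire T2 | [2 6 5]
4 | fire T3 | [3 6 4]
5 | fire T4 | [3 5 4]

3 5 4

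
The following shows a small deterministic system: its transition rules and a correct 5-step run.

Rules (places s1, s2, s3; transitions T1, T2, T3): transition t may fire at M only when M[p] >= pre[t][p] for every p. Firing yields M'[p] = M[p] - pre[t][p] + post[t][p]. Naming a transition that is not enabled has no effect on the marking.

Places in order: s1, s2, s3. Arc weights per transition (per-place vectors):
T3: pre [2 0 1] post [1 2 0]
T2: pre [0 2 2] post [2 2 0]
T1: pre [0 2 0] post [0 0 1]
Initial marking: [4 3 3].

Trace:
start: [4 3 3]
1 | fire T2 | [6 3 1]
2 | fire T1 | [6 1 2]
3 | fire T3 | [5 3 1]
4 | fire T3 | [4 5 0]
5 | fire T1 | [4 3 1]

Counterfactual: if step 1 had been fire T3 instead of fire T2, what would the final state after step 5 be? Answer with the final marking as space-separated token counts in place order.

(re-executing from step 1 with the substitution; state before step 1: [4 3 3])
1 | fire T3 | [3 5 2]
2 | fire T1 | [3 3 3]
3 | fire T3 | [2 5 2]
4 | fire T3 | [1 7 1]
5 | fire T1 | [1 5 2]

1 5 2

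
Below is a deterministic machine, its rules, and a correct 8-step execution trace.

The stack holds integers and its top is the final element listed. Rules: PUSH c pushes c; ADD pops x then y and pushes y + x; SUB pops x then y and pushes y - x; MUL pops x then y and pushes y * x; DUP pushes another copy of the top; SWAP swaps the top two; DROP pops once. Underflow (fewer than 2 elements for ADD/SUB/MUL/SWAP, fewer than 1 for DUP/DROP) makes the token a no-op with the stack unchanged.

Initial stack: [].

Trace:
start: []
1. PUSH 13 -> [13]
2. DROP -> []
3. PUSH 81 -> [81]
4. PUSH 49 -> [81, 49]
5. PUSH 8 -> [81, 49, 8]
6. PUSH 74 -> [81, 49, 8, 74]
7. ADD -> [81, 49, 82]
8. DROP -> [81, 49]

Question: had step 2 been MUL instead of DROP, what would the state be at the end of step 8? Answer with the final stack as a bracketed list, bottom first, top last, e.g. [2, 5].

[13, 81, 49]

(re-executing from step 2 with the substitution; state before step 2: [13])
2. MUL -> [13]
3. PUSH 81 -> [13, 81]
4. PUSH 49 -> [13, 81, 49]
5. PUSH 8 -> [13, 81, 49, 8]
6. PUSH 74 -> [13, 81, 49, 8, 74]
7. ADD -> [13, 81, 49, 82]
8. DROP -> [13, 81, 49]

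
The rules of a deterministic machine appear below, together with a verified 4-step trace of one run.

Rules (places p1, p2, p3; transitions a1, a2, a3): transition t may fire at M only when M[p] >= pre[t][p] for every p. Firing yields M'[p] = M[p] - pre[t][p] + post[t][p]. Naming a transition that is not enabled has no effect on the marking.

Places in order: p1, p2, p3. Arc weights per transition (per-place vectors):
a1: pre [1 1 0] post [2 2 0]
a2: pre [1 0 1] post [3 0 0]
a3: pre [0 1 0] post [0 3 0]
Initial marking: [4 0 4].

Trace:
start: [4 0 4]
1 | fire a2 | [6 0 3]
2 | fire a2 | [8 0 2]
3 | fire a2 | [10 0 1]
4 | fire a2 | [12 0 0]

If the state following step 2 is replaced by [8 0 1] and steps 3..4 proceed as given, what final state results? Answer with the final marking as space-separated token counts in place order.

state after step 2 := [8 0 1]
3 | fire a2 | [10 0 0]
4 | fire a2 | [10 0 0]

10 0 0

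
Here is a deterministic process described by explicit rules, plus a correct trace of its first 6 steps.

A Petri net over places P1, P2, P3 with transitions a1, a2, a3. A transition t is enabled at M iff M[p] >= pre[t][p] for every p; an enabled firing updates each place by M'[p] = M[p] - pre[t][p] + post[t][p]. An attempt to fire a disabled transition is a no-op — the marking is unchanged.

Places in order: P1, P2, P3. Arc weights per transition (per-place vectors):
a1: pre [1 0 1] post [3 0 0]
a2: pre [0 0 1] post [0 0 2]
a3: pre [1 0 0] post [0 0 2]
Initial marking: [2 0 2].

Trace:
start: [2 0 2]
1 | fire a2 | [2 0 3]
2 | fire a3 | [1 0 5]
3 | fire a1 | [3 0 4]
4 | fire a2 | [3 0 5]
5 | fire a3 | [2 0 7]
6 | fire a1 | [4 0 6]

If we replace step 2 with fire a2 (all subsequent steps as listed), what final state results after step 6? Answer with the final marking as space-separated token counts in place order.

5 0 5

(re-executing from step 2 with the substitution; state before step 2: [2 0 3])
2 | fire a2 | [2 0 4]
3 | fire a1 | [4 0 3]
4 | fire a2 | [4 0 4]
5 | fire a3 | [3 0 6]
6 | fire a1 | [5 0 5]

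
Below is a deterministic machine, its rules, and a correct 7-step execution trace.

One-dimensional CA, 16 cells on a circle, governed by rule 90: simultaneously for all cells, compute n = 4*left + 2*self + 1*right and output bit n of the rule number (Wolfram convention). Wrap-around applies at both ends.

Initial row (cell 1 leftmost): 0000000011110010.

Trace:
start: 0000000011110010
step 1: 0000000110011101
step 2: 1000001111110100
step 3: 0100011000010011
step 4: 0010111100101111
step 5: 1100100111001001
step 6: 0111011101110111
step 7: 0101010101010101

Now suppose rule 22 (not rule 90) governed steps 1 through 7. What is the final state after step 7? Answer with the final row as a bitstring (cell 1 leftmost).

(re-executing steps 1..7 under rule 22; state before step 1: 0000000011110010)
step 1: 0000000100001111
step 2: 1000001110010000
step 3: 1100010001111001
step 4: 0010111010000110
step 5: 0110000011001001
step 6: 0001000100111111
step 7: 1011101111000000

1011101111000000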